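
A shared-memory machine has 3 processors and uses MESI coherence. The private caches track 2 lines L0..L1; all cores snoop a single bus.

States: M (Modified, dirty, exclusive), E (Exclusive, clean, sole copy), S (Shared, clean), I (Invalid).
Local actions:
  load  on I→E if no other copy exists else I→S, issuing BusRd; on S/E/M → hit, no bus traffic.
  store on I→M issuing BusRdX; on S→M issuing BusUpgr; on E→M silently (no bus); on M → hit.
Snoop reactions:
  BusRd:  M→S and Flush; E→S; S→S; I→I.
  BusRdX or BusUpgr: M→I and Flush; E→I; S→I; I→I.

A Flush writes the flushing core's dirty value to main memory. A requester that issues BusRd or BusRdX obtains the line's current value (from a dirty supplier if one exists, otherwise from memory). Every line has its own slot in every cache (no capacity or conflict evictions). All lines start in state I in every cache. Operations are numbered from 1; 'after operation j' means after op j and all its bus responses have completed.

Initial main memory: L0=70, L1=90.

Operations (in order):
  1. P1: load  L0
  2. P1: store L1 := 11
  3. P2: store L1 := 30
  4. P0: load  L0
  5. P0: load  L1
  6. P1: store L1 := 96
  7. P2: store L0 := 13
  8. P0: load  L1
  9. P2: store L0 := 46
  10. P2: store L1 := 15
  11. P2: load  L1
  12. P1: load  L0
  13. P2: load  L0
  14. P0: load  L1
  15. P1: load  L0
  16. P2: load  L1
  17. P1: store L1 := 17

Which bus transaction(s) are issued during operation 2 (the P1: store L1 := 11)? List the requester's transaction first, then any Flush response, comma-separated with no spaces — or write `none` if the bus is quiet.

bus = BusRdX

  op1 P1: load  L0 → I/E/I on L0; bus BusRd; mem=70
  op2 P1: store L1 := 11 → I/M/I on L1; bus BusRdX; mem=90
  op3 P2: store L1 := 30 → I/I/M on L1; bus BusRdX Flush; mem=11
  op4 P0: load  L0 → S/S/I on L0; bus BusRd; mem=70
  op5 P0: load  L1 → S/I/S on L1; bus BusRd Flush; mem=30
  op6 P1: store L1 := 96 → I/M/I on L1; bus BusRdX; mem=30
  op7 P2: store L0 := 13 → I/I/M on L0; bus BusRdX; mem=70
  op8 P0: load  L1 → S/S/I on L1; bus BusRd Flush; mem=96
  op9 P2: store L0 := 46 → I/I/M on L0; bus (none); mem=70
  op10 P2: store L1 := 15 → I/I/M on L1; bus BusRdX; mem=96
  op11 P2: load  L1 → I/I/M on L1; bus (none); mem=96
  op12 P1: load  L0 → I/S/S on L0; bus BusRd Flush; mem=46
  op13 P2: load  L0 → I/S/S on L0; bus (none); mem=46
  op14 P0: load  L1 → S/I/S on L1; bus BusRd Flush; mem=15
  op15 P1: load  L0 → I/S/S on L0; bus (none); mem=46
  op16 P2: load  L1 → S/I/S on L1; bus (none); mem=15
  op17 P1: store L1 := 17 → I/M/I on L1; bus BusRdX; mem=15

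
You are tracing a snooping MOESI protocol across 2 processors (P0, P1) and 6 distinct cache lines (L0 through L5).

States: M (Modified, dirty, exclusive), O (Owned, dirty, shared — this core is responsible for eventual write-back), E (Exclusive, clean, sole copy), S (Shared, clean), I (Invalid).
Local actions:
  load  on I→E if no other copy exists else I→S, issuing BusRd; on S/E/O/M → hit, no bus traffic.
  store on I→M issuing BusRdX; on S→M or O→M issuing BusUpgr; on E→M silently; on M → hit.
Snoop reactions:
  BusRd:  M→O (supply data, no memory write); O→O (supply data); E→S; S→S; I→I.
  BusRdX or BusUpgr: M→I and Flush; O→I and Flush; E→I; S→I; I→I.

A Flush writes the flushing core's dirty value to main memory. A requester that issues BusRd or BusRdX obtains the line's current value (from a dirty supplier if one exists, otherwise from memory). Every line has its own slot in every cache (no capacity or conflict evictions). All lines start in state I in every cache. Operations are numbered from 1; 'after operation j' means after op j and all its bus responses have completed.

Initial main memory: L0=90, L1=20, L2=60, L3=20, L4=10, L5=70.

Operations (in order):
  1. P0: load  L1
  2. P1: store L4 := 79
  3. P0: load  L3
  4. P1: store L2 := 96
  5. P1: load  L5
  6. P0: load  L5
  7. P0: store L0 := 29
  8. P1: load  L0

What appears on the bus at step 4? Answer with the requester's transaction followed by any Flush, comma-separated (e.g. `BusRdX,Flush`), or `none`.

  op1 P0: load  L1 → E/I on L1; bus BusRd; mem=20
  op2 P1: store L4 := 79 → I/M on L4; bus BusRdX; mem=10
  op3 P0: load  L3 → E/I on L3; bus BusRd; mem=20
  op4 P1: store L2 := 96 → I/M on L2; bus BusRdX; mem=60
  op5 P1: load  L5 → I/E on L5; bus BusRd; mem=70
  op6 P0: load  L5 → S/S on L5; bus BusRd; mem=70
  op7 P0: store L0 := 29 → M/I on L0; bus BusRdX; mem=90
  op8 P1: load  L0 → O/S on L0; bus BusRd; mem=90

bus = BusRdX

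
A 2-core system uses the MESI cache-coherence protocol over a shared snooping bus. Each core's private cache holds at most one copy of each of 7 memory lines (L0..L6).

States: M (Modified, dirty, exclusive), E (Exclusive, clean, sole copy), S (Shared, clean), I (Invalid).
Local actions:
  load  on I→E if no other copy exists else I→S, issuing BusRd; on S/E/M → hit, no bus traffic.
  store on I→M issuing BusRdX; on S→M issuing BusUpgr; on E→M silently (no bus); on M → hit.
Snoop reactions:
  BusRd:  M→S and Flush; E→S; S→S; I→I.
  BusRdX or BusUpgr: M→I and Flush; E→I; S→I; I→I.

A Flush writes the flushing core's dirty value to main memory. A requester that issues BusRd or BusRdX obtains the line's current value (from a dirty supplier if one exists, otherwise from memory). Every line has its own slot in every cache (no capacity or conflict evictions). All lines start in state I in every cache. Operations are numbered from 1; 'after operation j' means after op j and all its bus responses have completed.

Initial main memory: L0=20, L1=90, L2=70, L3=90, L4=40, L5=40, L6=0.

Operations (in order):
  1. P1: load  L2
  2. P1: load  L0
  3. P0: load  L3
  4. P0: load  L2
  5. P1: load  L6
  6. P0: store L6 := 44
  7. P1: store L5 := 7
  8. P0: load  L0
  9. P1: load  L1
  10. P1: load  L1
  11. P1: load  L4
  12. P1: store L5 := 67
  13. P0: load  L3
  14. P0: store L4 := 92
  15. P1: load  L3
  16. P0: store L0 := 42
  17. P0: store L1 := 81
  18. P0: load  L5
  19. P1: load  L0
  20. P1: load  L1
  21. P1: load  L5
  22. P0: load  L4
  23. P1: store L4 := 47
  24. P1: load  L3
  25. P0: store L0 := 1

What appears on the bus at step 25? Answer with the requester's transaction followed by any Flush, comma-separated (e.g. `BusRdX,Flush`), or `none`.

1. P1: load  L2  bus=[BusRd]  L2: P0=I P1=E  mem[L2]=70
2. P1: load  L0  bus=[BusRd]  L0: P0=I P1=E  mem[L0]=20
3. P0: load  L3  bus=[BusRd]  L3: P0=E P1=I  mem[L3]=90
4. P0: load  L2  bus=[BusRd]  L2: P0=S P1=S  mem[L2]=70
5. P1: load  L6  bus=[BusRd]  L6: P0=I P1=E  mem[L6]=0
6. P0: store L6 := 44  bus=[BusRdX]  L6: P0=M P1=I  mem[L6]=0
7. P1: store L5 := 7  bus=[BusRdX]  L5: P0=I P1=M  mem[L5]=40
8. P0: load  L0  bus=[BusRd]  L0: P0=S P1=S  mem[L0]=20
9. P1: load  L1  bus=[BusRd]  L1: P0=I P1=E  mem[L1]=90
10. P1: load  L1  bus=[-]  L1: P0=I P1=E  mem[L1]=90
11. P1: load  L4  bus=[BusRd]  L4: P0=I P1=E  mem[L4]=40
12. P1: store L5 := 67  bus=[-]  L5: P0=I P1=M  mem[L5]=40
13. P0: load  L3  bus=[-]  L3: P0=E P1=I  mem[L3]=90
14. P0: store L4 := 92  bus=[BusRdX]  L4: P0=M P1=I  mem[L4]=40
15. P1: load  L3  bus=[BusRd]  L3: P0=S P1=S  mem[L3]=90
16. P0: store L0 := 42  bus=[BusUpgr]  L0: P0=M P1=I  mem[L0]=20
17. P0: store L1 := 81  bus=[BusRdX]  L1: P0=M P1=I  mem[L1]=90
18. P0: load  L5  bus=[BusRd,Flush]  L5: P0=S P1=S  mem[L5]=67
19. P1: load  L0  bus=[BusRd,Flush]  L0: P0=S P1=S  mem[L0]=42
20. P1: load  L1  bus=[BusRd,Flush]  L1: P0=S P1=S  mem[L1]=81
21. P1: load  L5  bus=[-]  L5: P0=S P1=S  mem[L5]=67
22. P0: load  L4  bus=[-]  L4: P0=M P1=I  mem[L4]=40
23. P1: store L4 := 47  bus=[BusRdX,Flush]  L4: P0=I P1=M  mem[L4]=92
24. P1: load  L3  bus=[-]  L3: P0=S P1=S  mem[L3]=90
25. P0: store L0 := 1  bus=[BusUpgr]  L0: P0=M P1=I  mem[L0]=42

bus = BusUpgr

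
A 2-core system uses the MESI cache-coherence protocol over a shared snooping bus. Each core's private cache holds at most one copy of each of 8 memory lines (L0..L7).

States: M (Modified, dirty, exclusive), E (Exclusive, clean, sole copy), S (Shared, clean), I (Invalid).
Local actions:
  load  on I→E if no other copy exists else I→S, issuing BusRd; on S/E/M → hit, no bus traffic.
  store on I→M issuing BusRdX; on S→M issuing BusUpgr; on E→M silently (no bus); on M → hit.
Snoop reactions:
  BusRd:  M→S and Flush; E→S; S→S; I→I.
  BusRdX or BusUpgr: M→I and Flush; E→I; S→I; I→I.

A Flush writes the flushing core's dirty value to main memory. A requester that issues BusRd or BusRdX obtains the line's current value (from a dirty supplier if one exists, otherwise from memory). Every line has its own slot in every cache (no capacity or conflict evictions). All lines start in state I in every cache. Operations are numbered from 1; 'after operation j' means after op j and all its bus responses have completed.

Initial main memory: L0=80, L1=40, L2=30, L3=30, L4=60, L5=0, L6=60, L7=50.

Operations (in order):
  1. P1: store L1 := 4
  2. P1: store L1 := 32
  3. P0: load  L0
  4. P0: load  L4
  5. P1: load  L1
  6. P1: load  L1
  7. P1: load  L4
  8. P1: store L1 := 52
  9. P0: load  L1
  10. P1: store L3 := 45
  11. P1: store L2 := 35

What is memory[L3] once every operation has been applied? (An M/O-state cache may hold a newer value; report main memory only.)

1. P1: store L1 := 4  bus=[BusRdX]  L1: P0=I P1=M  mem[L1]=40
2. P1: store L1 := 32  bus=[-]  L1: P0=I P1=M  mem[L1]=40
3. P0: load  L0  bus=[BusRd]  L0: P0=E P1=I  mem[L0]=80
4. P0: load  L4  bus=[BusRd]  L4: P0=E P1=I  mem[L4]=60
5. P1: load  L1  bus=[-]  L1: P0=I P1=M  mem[L1]=40
6. P1: load  L1  bus=[-]  L1: P0=I P1=M  mem[L1]=40
7. P1: load  L4  bus=[BusRd]  L4: P0=S P1=S  mem[L4]=60
8. P1: store L1 := 52  bus=[-]  L1: P0=I P1=M  mem[L1]=40
9. P0: load  L1  bus=[BusRd,Flush]  L1: P0=S P1=S  mem[L1]=52
10. P1: store L3 := 45  bus=[BusRdX]  L3: P0=I P1=M  mem[L3]=30
11. P1: store L2 := 35  bus=[BusRdX]  L2: P0=I P1=M  mem[L2]=30

memory[L3] = 30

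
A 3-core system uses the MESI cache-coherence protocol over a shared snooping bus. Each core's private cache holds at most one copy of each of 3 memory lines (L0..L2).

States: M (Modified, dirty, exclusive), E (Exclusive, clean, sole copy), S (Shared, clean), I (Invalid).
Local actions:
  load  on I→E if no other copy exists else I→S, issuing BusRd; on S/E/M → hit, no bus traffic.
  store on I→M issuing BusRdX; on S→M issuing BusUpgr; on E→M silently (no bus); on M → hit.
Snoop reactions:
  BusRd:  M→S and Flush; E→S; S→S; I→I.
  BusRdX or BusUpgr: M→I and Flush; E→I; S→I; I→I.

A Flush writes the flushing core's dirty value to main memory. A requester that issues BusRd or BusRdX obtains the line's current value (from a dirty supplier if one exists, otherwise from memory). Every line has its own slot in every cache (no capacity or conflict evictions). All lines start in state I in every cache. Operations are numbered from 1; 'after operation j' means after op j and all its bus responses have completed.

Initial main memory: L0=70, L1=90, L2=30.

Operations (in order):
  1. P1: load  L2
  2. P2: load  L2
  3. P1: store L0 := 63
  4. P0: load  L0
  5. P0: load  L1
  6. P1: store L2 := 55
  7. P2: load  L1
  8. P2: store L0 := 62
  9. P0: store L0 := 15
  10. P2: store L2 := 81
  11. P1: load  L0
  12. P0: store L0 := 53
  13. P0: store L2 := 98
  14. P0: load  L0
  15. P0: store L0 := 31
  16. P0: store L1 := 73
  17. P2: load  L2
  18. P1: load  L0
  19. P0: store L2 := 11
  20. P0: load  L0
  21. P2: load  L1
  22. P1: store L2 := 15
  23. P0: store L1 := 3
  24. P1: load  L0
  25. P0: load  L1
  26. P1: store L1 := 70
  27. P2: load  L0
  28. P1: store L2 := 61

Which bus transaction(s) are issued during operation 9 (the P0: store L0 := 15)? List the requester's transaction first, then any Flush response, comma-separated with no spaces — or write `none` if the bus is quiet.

step 1: P1: load  L2  ⟶  IEI  (L2)  txn=BusRd  M[L2]=30
step 2: P2: load  L2  ⟶  ISS  (L2)  txn=BusRd  M[L2]=30
step 3: P1: store L0 := 63  ⟶  IMI  (L0)  txn=BusRdX  M[L0]=70
step 4: P0: load  L0  ⟶  SSI  (L0)  txn=BusRd+Flush  M[L0]=63
step 5: P0: load  L1  ⟶  EII  (L1)  txn=BusRd  M[L1]=90
step 6: P1: store L2 := 55  ⟶  IMI  (L2)  txn=BusUpgr  M[L2]=30
step 7: P2: load  L1  ⟶  SIS  (L1)  txn=BusRd  M[L1]=90
step 8: P2: store L0 := 62  ⟶  IIM  (L0)  txn=BusRdX  M[L0]=63
step 9: P0: store L0 := 15  ⟶  MII  (L0)  txn=BusRdX+Flush  M[L0]=62
step 10: P2: store L2 := 81  ⟶  IIM  (L2)  txn=BusRdX+Flush  M[L2]=55
step 11: P1: load  L0  ⟶  SSI  (L0)  txn=BusRd+Flush  M[L0]=15
step 12: P0: store L0 := 53  ⟶  MII  (L0)  txn=BusUpgr  M[L0]=15
step 13: P0: store L2 := 98  ⟶  MII  (L2)  txn=BusRdX+Flush  M[L2]=81
step 14: P0: load  L0  ⟶  MII  (L0)  txn=∅  M[L0]=15
step 15: P0: store L0 := 31  ⟶  MII  (L0)  txn=∅  M[L0]=15
step 16: P0: store L1 := 73  ⟶  MII  (L1)  txn=BusUpgr  M[L1]=90
step 17: P2: load  L2  ⟶  SIS  (L2)  txn=BusRd+Flush  M[L2]=98
step 18: P1: load  L0  ⟶  SSI  (L0)  txn=BusRd+Flush  M[L0]=31
step 19: P0: store L2 := 11  ⟶  MII  (L2)  txn=BusUpgr  M[L2]=98
step 20: P0: load  L0  ⟶  SSI  (L0)  txn=∅  M[L0]=31
step 21: P2: load  L1  ⟶  SIS  (L1)  txn=BusRd+Flush  M[L1]=73
step 22: P1: store L2 := 15  ⟶  IMI  (L2)  txn=BusRdX+Flush  M[L2]=11
step 23: P0: store L1 := 3  ⟶  MII  (L1)  txn=BusUpgr  M[L1]=73
step 24: P1: load  L0  ⟶  SSI  (L0)  txn=∅  M[L0]=31
step 25: P0: load  L1  ⟶  MII  (L1)  txn=∅  M[L1]=73
step 26: P1: store L1 := 70  ⟶  IMI  (L1)  txn=BusRdX+Flush  M[L1]=3
step 27: P2: load  L0  ⟶  SSS  (L0)  txn=BusRd  M[L0]=31
step 28: P1: store L2 := 61  ⟶  IMI  (L2)  txn=∅  M[L2]=11

bus = BusRdX,Flush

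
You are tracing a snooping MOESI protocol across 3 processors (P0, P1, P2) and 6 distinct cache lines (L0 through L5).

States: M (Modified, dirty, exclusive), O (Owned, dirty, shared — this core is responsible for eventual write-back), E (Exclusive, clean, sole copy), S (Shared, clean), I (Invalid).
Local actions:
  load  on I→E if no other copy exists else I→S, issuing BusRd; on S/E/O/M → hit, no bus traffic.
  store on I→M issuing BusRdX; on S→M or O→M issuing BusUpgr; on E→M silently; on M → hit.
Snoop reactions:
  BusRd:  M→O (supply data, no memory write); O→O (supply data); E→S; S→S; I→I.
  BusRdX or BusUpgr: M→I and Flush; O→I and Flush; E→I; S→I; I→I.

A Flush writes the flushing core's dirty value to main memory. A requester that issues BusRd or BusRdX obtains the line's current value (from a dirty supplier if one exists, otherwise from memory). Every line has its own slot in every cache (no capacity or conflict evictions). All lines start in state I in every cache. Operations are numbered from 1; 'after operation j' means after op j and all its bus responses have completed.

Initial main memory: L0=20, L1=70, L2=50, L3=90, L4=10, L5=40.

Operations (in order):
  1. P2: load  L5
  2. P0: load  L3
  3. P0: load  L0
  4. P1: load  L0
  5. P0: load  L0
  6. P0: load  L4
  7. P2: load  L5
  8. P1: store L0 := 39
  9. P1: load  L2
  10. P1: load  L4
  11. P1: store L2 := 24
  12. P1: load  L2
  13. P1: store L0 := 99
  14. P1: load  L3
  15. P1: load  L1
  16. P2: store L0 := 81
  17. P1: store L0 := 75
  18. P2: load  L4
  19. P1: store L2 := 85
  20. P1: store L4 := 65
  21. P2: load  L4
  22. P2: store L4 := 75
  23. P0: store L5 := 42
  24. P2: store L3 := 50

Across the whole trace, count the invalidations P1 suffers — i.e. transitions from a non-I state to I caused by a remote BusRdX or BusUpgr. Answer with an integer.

invalidations = 3

step 1: P2: load  L5  ⟶  IIE  (L5)  txn=BusRd  M[L5]=40
step 2: P0: load  L3  ⟶  EII  (L3)  txn=BusRd  M[L3]=90
step 3: P0: load  L0  ⟶  EII  (L0)  txn=BusRd  M[L0]=20
step 4: P1: load  L0  ⟶  SSI  (L0)  txn=BusRd  M[L0]=20
step 5: P0: load  L0  ⟶  SSI  (L0)  txn=∅  M[L0]=20
step 6: P0: load  L4  ⟶  EII  (L4)  txn=BusRd  M[L4]=10
step 7: P2: load  L5  ⟶  IIE  (L5)  txn=∅  M[L5]=40
step 8: P1: store L0 := 39  ⟶  IMI  (L0)  txn=BusUpgr  M[L0]=20
step 9: P1: load  L2  ⟶  IEI  (L2)  txn=BusRd  M[L2]=50
step 10: P1: load  L4  ⟶  SSI  (L4)  txn=BusRd  M[L4]=10
step 11: P1: store L2 := 24  ⟶  IMI  (L2)  txn=∅  M[L2]=50
step 12: P1: load  L2  ⟶  IMI  (L2)  txn=∅  M[L2]=50
step 13: P1: store L0 := 99  ⟶  IMI  (L0)  txn=∅  M[L0]=20
step 14: P1: load  L3  ⟶  SSI  (L3)  txn=BusRd  M[L3]=90
step 15: P1: load  L1  ⟶  IEI  (L1)  txn=BusRd  M[L1]=70
step 16: P2: store L0 := 81  ⟶  IIM  (L0)  txn=BusRdX+Flush  M[L0]=99
step 17: P1: store L0 := 75  ⟶  IMI  (L0)  txn=BusRdX+Flush  M[L0]=81
step 18: P2: load  L4  ⟶  SSS  (L4)  txn=BusRd  M[L4]=10
step 19: P1: store L2 := 85  ⟶  IMI  (L2)  txn=∅  M[L2]=50
step 20: P1: store L4 := 65  ⟶  IMI  (L4)  txn=BusUpgr  M[L4]=10
step 21: P2: load  L4  ⟶  IOS  (L4)  txn=BusRd  M[L4]=10
step 22: P2: store L4 := 75  ⟶  IIM  (L4)  txn=BusUpgr+Flush  M[L4]=65
step 23: P0: store L5 := 42  ⟶  MII  (L5)  txn=BusRdX  M[L5]=40
step 24: P2: store L3 := 50  ⟶  IIM  (L3)  txn=BusRdX  M[L3]=90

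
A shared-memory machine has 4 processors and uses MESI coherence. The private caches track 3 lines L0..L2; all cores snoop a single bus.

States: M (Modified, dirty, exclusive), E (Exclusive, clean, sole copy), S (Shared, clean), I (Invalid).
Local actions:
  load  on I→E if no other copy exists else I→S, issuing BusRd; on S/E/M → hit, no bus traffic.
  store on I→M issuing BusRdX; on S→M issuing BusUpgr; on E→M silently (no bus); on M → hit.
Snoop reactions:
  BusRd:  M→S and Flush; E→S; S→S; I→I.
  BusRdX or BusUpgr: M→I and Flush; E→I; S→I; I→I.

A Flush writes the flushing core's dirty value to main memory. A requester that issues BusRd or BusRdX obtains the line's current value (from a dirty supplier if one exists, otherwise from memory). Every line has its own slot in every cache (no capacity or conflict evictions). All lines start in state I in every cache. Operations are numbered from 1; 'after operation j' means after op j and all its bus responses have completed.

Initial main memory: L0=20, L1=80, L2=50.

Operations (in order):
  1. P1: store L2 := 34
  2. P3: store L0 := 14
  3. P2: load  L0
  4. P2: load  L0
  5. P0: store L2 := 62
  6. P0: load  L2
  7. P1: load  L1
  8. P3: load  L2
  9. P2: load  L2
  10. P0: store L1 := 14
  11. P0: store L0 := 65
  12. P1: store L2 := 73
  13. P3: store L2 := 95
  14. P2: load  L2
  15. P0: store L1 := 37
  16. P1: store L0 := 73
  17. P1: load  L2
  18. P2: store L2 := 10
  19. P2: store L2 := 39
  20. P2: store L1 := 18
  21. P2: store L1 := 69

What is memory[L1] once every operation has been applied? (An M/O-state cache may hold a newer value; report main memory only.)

memory[L1] = 37

step 1: P1: store L2 := 34  ⟶  IMII  (L2)  txn=BusRdX  M[L2]=50
step 2: P3: store L0 := 14  ⟶  IIIM  (L0)  txn=BusRdX  M[L0]=20
step 3: P2: load  L0  ⟶  IISS  (L0)  txn=BusRd+Flush  M[L0]=14
step 4: P2: load  L0  ⟶  IISS  (L0)  txn=∅  M[L0]=14
step 5: P0: store L2 := 62  ⟶  MIII  (L2)  txn=BusRdX+Flush  M[L2]=34
step 6: P0: load  L2  ⟶  MIII  (L2)  txn=∅  M[L2]=34
step 7: P1: load  L1  ⟶  IEII  (L1)  txn=BusRd  M[L1]=80
step 8: P3: load  L2  ⟶  SIIS  (L2)  txn=BusRd+Flush  M[L2]=62
step 9: P2: load  L2  ⟶  SISS  (L2)  txn=BusRd  M[L2]=62
step 10: P0: store L1 := 14  ⟶  MIII  (L1)  txn=BusRdX  M[L1]=80
step 11: P0: store L0 := 65  ⟶  MIII  (L0)  txn=BusRdX  M[L0]=14
step 12: P1: store L2 := 73  ⟶  IMII  (L2)  txn=BusRdX  M[L2]=62
step 13: P3: store L2 := 95  ⟶  IIIM  (L2)  txn=BusRdX+Flush  M[L2]=73
step 14: P2: load  L2  ⟶  IISS  (L2)  txn=BusRd+Flush  M[L2]=95
step 15: P0: store L1 := 37  ⟶  MIII  (L1)  txn=∅  M[L1]=80
step 16: P1: store L0 := 73  ⟶  IMII  (L0)  txn=BusRdX+Flush  M[L0]=65
step 17: P1: load  L2  ⟶  ISSS  (L2)  txn=BusRd  M[L2]=95
step 18: P2: store L2 := 10  ⟶  IIMI  (L2)  txn=BusUpgr  M[L2]=95
step 19: P2: store L2 := 39  ⟶  IIMI  (L2)  txn=∅  M[L2]=95
step 20: P2: store L1 := 18  ⟶  IIMI  (L1)  txn=BusRdX+Flush  M[L1]=37
step 21: P2: store L1 := 69  ⟶  IIMI  (L1)  txn=∅  M[L1]=37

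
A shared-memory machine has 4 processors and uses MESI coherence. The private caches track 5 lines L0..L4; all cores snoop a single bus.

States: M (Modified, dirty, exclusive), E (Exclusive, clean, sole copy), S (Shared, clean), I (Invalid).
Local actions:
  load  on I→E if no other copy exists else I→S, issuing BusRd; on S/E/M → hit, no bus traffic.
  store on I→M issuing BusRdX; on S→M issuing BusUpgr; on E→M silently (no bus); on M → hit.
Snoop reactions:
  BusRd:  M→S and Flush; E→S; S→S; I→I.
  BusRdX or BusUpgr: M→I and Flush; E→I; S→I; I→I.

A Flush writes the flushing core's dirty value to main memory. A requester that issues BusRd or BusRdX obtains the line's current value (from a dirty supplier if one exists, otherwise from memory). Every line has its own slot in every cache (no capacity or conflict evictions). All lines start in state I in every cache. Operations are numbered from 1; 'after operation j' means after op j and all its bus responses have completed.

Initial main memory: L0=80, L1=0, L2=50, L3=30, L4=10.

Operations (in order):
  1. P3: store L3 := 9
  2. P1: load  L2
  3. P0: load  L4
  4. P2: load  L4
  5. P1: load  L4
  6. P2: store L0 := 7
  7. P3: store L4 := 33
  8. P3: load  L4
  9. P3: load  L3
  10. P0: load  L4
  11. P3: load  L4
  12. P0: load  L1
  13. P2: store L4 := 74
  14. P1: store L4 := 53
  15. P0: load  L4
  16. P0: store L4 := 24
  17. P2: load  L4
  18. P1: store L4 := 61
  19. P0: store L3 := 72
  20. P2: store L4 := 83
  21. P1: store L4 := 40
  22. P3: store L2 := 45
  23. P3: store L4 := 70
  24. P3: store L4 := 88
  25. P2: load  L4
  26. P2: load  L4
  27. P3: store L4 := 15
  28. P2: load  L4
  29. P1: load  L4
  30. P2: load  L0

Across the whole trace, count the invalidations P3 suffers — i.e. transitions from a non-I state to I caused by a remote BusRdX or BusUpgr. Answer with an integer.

[1] P3: store L3 := 9 | P0:I, P1:I, P2:I, P3:M(9) | bus: BusRdX
[2] P1: load  L2 | P0:I, P1:E(50), P2:I, P3:I | bus: BusRd
[3] P0: load  L4 | P0:E(10), P1:I, P2:I, P3:I | bus: BusRd
[4] P2: load  L4 | P0:S(10), P1:I, P2:S(10), P3:I | bus: BusRd
[5] P1: load  L4 | P0:S(10), P1:S(10), P2:S(10), P3:I | bus: BusRd
[6] P2: store L0 := 7 | P0:I, P1:I, P2:M(7), P3:I | bus: BusRdX
[7] P3: store L4 := 33 | P0:I, P1:I, P2:I, P3:M(33) | bus: BusRdX
[8] P3: load  L4 | P0:I, P1:I, P2:I, P3:M(33) | bus: none
[9] P3: load  L3 | P0:I, P1:I, P2:I, P3:M(9) | bus: none
[10] P0: load  L4 | P0:S(33), P1:I, P2:I, P3:S(33) | bus: BusRd,Flush
[11] P3: load  L4 | P0:S(33), P1:I, P2:I, P3:S(33) | bus: none
[12] P0: load  L1 | P0:E(0), P1:I, P2:I, P3:I | bus: BusRd
[13] P2: store L4 := 74 | P0:I, P1:I, P2:M(74), P3:I | bus: BusRdX
[14] P1: store L4 := 53 | P0:I, P1:M(53), P2:I, P3:I | bus: BusRdX,Flush
[15] P0: load  L4 | P0:S(53), P1:S(53), P2:I, P3:I | bus: BusRd,Flush
[16] P0: store L4 := 24 | P0:M(24), P1:I, P2:I, P3:I | bus: BusUpgr
[17] P2: load  L4 | P0:S(24), P1:I, P2:S(24), P3:I | bus: BusRd,Flush
[18] P1: store L4 := 61 | P0:I, P1:M(61), P2:I, P3:I | bus: BusRdX
[19] P0: store L3 := 72 | P0:M(72), P1:I, P2:I, P3:I | bus: BusRdX,Flush
[20] P2: store L4 := 83 | P0:I, P1:I, P2:M(83), P3:I | bus: BusRdX,Flush
[21] P1: store L4 := 40 | P0:I, P1:M(40), P2:I, P3:I | bus: BusRdX,Flush
[22] P3: store L2 := 45 | P0:I, P1:I, P2:I, P3:M(45) | bus: BusRdX
[23] P3: store L4 := 70 | P0:I, P1:I, P2:I, P3:M(70) | bus: BusRdX,Flush
[24] P3: store L4 := 88 | P0:I, P1:I, P2:I, P3:M(88) | bus: none
[25] P2: load  L4 | P0:I, P1:I, P2:S(88), P3:S(88) | bus: BusRd,Flush
[26] P2: load  L4 | P0:I, P1:I, P2:S(88), P3:S(88) | bus: none
[27] P3: store L4 := 15 | P0:I, P1:I, P2:I, P3:M(15) | bus: BusUpgr
[28] P2: load  L4 | P0:I, P1:I, P2:S(15), P3:S(15) | bus: BusRd,Flush
[29] P1: load  L4 | P0:I, P1:S(15), P2:S(15), P3:S(15) | bus: BusRd
[30] P2: load  L0 | P0:I, P1:I, P2:M(7), P3:I | bus: none

invalidations = 2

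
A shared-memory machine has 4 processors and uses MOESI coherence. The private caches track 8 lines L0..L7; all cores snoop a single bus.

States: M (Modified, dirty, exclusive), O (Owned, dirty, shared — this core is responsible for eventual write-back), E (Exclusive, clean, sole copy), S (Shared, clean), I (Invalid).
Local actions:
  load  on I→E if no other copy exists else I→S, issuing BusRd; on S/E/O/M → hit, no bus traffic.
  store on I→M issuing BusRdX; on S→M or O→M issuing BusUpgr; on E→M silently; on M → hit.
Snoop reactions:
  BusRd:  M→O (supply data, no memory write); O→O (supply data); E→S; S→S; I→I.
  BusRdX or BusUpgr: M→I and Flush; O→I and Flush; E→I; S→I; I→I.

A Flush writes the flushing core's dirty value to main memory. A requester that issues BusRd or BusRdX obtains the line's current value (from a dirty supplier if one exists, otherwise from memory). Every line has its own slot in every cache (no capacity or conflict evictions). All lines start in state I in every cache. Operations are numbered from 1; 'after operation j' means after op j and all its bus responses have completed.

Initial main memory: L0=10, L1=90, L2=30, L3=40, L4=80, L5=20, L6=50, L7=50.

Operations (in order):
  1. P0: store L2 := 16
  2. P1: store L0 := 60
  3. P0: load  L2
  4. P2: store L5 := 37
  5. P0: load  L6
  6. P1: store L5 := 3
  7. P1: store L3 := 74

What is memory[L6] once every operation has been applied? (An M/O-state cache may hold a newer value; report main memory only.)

memory[L6] = 50

[1] P0: store L2 := 16 | P0:M(16), P1:I, P2:I, P3:I | bus: BusRdX
[2] P1: store L0 := 60 | P0:I, P1:M(60), P2:I, P3:I | bus: BusRdX
[3] P0: load  L2 | P0:M(16), P1:I, P2:I, P3:I | bus: none
[4] P2: store L5 := 37 | P0:I, P1:I, P2:M(37), P3:I | bus: BusRdX
[5] P0: load  L6 | P0:E(50), P1:I, P2:I, P3:I | bus: BusRd
[6] P1: store L5 := 3 | P0:I, P1:M(3), P2:I, P3:I | bus: BusRdX,Flush
[7] P1: store L3 := 74 | P0:I, P1:M(74), P2:I, P3:I | bus: BusRdX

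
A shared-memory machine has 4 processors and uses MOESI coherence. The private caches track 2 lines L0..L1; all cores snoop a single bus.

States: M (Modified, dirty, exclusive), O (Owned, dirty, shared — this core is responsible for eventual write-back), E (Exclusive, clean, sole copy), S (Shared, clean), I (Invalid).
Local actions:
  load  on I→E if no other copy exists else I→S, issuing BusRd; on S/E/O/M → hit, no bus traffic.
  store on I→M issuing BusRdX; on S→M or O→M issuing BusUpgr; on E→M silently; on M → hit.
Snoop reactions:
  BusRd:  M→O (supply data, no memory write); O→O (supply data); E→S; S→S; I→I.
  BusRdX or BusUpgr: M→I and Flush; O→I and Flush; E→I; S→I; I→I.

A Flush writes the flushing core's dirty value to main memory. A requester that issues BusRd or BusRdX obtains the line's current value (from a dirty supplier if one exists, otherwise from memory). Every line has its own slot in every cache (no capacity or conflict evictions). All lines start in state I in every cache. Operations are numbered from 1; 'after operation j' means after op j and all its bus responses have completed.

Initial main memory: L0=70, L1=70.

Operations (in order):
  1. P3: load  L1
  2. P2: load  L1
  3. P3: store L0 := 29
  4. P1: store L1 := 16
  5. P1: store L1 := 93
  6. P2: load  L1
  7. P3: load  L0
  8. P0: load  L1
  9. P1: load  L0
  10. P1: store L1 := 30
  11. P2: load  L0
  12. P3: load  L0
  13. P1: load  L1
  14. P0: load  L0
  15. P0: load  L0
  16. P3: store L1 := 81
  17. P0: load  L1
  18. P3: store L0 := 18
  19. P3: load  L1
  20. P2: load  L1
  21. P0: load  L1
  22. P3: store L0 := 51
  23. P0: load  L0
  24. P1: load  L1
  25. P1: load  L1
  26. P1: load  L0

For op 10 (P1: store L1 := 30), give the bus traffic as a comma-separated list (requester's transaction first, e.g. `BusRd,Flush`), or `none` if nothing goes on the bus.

  op1 P3: load  L1 → I/I/I/E on L1; bus BusRd; mem=70
  op2 P2: load  L1 → I/I/S/S on L1; bus BusRd; mem=70
  op3 P3: store L0 := 29 → I/I/I/M on L0; bus BusRdX; mem=70
  op4 P1: store L1 := 16 → I/M/I/I on L1; bus BusRdX; mem=70
  op5 P1: store L1 := 93 → I/M/I/I on L1; bus (none); mem=70
  op6 P2: load  L1 → I/O/S/I on L1; bus BusRd; mem=70
  op7 P3: load  L0 → I/I/I/M on L0; bus (none); mem=70
  op8 P0: load  L1 → S/O/S/I on L1; bus BusRd; mem=70
  op9 P1: load  L0 → I/S/I/O on L0; bus BusRd; mem=70
  op10 P1: store L1 := 30 → I/M/I/I on L1; bus BusUpgr; mem=70
  op11 P2: load  L0 → I/S/S/O on L0; bus BusRd; mem=70
  op12 P3: load  L0 → I/S/S/O on L0; bus (none); mem=70
  op13 P1: load  L1 → I/M/I/I on L1; bus (none); mem=70
  op14 P0: load  L0 → S/S/S/O on L0; bus BusRd; mem=70
  op15 P0: load  L0 → S/S/S/O on L0; bus (none); mem=70
  op16 P3: store L1 := 81 → I/I/I/M on L1; bus BusRdX Flush; mem=30
  op17 P0: load  L1 → S/I/I/O on L1; bus BusRd; mem=30
  op18 P3: store L0 := 18 → I/I/I/M on L0; bus BusUpgr; mem=70
  op19 P3: load  L1 → S/I/I/O on L1; bus (none); mem=30
  op20 P2: load  L1 → S/I/S/O on L1; bus BusRd; mem=30
  op21 P0: load  L1 → S/I/S/O on L1; bus (none); mem=30
  op22 P3: store L0 := 51 → I/I/I/M on L0; bus (none); mem=70
  op23 P0: load  L0 → S/I/I/O on L0; bus BusRd; mem=70
  op24 P1: load  L1 → S/S/S/O on L1; bus BusRd; mem=30
  op25 P1: load  L1 → S/S/S/O on L1; bus (none); mem=30
  op26 P1: load  L0 → S/S/I/O on L0; bus BusRd; mem=70

bus = BusUpgr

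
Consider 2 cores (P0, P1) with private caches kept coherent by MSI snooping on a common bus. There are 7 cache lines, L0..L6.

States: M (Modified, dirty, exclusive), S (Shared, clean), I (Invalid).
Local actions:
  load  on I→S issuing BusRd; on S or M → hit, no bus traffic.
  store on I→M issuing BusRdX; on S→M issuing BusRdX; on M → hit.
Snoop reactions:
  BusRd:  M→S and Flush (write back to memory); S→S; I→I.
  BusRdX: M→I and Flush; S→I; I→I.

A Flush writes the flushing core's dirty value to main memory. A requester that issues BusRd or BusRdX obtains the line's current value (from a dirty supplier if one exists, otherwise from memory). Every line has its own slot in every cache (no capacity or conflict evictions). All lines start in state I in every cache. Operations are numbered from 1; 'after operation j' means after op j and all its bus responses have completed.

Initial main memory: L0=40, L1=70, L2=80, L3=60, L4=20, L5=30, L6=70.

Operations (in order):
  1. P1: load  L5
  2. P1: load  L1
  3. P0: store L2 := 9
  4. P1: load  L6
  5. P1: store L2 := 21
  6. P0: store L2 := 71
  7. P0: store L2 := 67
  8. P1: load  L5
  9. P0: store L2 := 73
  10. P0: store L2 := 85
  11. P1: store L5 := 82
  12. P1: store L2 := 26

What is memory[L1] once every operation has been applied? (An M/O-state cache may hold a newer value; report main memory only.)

1. P1: load  L5  bus=[BusRd]  L5: P0=I P1=S  mem[L5]=30
2. P1: load  L1  bus=[BusRd]  L1: P0=I P1=S  mem[L1]=70
3. P0: store L2 := 9  bus=[BusRdX]  L2: P0=M P1=I  mem[L2]=80
4. P1: load  L6  bus=[BusRd]  L6: P0=I P1=S  mem[L6]=70
5. P1: store L2 := 21  bus=[BusRdX,Flush]  L2: P0=I P1=M  mem[L2]=9
6. P0: store L2 := 71  bus=[BusRdX,Flush]  L2: P0=M P1=I  mem[L2]=21
7. P0: store L2 := 67  bus=[-]  L2: P0=M P1=I  mem[L2]=21
8. P1: load  L5  bus=[-]  L5: P0=I P1=S  mem[L5]=30
9. P0: store L2 := 73  bus=[-]  L2: P0=M P1=I  mem[L2]=21
10. P0: store L2 := 85  bus=[-]  L2: P0=M P1=I  mem[L2]=21
11. P1: store L5 := 82  bus=[BusRdX]  L5: P0=I P1=M  mem[L5]=30
12. P1: store L2 := 26  bus=[BusRdX,Flush]  L2: P0=I P1=M  mem[L2]=85

memory[L1] = 70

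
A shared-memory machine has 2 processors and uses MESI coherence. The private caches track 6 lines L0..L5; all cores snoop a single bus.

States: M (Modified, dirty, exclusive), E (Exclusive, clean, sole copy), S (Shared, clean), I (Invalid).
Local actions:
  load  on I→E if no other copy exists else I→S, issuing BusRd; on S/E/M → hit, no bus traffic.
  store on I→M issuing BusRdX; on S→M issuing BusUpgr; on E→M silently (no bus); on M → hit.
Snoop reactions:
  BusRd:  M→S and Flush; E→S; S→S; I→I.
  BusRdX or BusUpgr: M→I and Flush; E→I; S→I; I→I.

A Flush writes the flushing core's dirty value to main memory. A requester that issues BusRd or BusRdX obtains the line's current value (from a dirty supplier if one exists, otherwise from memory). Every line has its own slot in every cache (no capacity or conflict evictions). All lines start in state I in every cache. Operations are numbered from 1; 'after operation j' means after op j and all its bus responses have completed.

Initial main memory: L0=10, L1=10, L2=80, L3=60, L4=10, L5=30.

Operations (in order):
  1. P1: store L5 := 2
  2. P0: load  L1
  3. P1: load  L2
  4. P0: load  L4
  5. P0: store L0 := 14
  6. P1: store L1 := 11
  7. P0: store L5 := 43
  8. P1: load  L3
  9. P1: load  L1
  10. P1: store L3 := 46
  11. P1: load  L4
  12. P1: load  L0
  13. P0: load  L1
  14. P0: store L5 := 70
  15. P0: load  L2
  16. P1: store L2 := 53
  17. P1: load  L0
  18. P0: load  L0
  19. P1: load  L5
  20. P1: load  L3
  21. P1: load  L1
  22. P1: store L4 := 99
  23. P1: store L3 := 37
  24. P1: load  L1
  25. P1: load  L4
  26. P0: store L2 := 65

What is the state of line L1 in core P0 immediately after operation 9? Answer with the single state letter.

1. P1: store L5 := 2  bus=[BusRdX]  L5: P0=I P1=M  mem[L5]=30
2. P0: load  L1  bus=[BusRd]  L1: P0=E P1=I  mem[L1]=10
3. P1: load  L2  bus=[BusRd]  L2: P0=I P1=E  mem[L2]=80
4. P0: load  L4  bus=[BusRd]  L4: P0=E P1=I  mem[L4]=10
5. P0: store L0 := 14  bus=[BusRdX]  L0: P0=M P1=I  mem[L0]=10
6. P1: store L1 := 11  bus=[BusRdX]  L1: P0=I P1=M  mem[L1]=10
7. P0: store L5 := 43  bus=[BusRdX,Flush]  L5: P0=M P1=I  mem[L5]=2
8. P1: load  L3  bus=[BusRd]  L3: P0=I P1=E  mem[L3]=60
9. P1: load  L1  bus=[-]  L1: P0=I P1=M  mem[L1]=10
10. P1: store L3 := 46  bus=[-]  L3: P0=I P1=M  mem[L3]=60
11. P1: load  L4  bus=[BusRd]  L4: P0=S P1=S  mem[L4]=10
12. P1: load  L0  bus=[BusRd,Flush]  L0: P0=S P1=S  mem[L0]=14
13. P0: load  L1  bus=[BusRd,Flush]  L1: P0=S P1=S  mem[L1]=11
14. P0: store L5 := 70  bus=[-]  L5: P0=M P1=I  mem[L5]=2
15. P0: load  L2  bus=[BusRd]  L2: P0=S P1=S  mem[L2]=80
16. P1: store L2 := 53  bus=[BusUpgr]  L2: P0=I P1=M  mem[L2]=80
17. P1: load  L0  bus=[-]  L0: P0=S P1=S  mem[L0]=14
18. P0: load  L0  bus=[-]  L0: P0=S P1=S  mem[L0]=14
19. P1: load  L5  bus=[BusRd,Flush]  L5: P0=S P1=S  mem[L5]=70
20. P1: load  L3  bus=[-]  L3: P0=I P1=M  mem[L3]=60
21. P1: load  L1  bus=[-]  L1: P0=S P1=S  mem[L1]=11
22. P1: store L4 := 99  bus=[BusUpgr]  L4: P0=I P1=M  mem[L4]=10
23. P1: store L3 := 37  bus=[-]  L3: P0=I P1=M  mem[L3]=60
24. P1: load  L1  bus=[-]  L1: P0=S P1=S  mem[L1]=11
25. P1: load  L4  bus=[-]  L4: P0=I P1=M  mem[L4]=10
26. P0: store L2 := 65  bus=[BusRdX,Flush]  L2: P0=M P1=I  mem[L2]=53

state = I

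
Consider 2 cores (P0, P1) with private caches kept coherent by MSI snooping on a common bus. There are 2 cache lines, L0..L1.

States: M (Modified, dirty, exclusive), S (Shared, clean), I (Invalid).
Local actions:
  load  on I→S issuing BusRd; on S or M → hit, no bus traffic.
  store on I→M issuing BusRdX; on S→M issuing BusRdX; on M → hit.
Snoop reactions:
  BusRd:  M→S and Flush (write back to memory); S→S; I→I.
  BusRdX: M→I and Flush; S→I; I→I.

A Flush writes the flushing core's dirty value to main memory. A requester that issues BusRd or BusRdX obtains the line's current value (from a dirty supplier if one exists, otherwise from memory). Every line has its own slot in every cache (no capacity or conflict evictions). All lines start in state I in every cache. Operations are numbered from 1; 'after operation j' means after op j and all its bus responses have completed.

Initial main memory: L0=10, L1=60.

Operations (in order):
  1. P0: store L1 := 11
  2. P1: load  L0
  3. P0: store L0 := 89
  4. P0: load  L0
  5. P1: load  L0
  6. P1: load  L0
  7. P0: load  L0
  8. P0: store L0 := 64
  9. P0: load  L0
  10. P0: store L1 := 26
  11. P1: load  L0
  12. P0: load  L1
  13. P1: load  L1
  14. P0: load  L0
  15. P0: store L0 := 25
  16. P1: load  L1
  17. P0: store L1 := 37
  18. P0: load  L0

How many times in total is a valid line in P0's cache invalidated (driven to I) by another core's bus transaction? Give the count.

invalidations = 0

  op1 P0: store L1 := 11 → M/I on L1; bus BusRdX; mem=60
  op2 P1: load  L0 → I/S on L0; bus BusRd; mem=10
  op3 P0: store L0 := 89 → M/I on L0; bus BusRdX; mem=10
  op4 P0: load  L0 → M/I on L0; bus (none); mem=10
  op5 P1: load  L0 → S/S on L0; bus BusRd Flush; mem=89
  op6 P1: load  L0 → S/S on L0; bus (none); mem=89
  op7 P0: load  L0 → S/S on L0; bus (none); mem=89
  op8 P0: store L0 := 64 → M/I on L0; bus BusRdX; mem=89
  op9 P0: load  L0 → M/I on L0; bus (none); mem=89
  op10 P0: store L1 := 26 → M/I on L1; bus (none); mem=60
  op11 P1: load  L0 → S/S on L0; bus BusRd Flush; mem=64
  op12 P0: load  L1 → M/I on L1; bus (none); mem=60
  op13 P1: load  L1 → S/S on L1; bus BusRd Flush; mem=26
  op14 P0: load  L0 → S/S on L0; bus (none); mem=64
  op15 P0: store L0 := 25 → M/I on L0; bus BusRdX; mem=64
  op16 P1: load  L1 → S/S on L1; bus (none); mem=26
  op17 P0: store L1 := 37 → M/I on L1; bus BusRdX; mem=26
  op18 P0: load  L0 → M/I on L0; bus (none); mem=64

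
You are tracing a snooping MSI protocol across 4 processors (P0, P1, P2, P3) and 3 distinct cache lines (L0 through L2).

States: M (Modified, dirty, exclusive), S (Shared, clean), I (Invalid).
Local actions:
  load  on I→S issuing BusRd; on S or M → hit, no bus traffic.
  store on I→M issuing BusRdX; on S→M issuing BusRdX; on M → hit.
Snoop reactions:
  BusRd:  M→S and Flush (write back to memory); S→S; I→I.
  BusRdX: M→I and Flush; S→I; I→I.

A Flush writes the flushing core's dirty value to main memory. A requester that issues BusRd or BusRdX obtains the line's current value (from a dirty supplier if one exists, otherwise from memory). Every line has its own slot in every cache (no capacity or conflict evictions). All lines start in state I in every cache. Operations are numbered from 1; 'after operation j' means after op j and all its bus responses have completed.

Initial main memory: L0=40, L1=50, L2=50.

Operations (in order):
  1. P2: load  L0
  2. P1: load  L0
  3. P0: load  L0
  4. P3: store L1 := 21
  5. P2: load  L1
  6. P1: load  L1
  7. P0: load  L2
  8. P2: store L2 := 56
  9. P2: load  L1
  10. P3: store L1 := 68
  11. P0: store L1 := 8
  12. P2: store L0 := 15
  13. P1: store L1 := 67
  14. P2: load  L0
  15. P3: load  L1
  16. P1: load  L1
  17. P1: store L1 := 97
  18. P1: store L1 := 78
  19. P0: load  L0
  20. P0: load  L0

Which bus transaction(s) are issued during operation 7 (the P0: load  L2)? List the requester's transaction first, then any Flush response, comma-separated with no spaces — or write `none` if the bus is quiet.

bus = BusRd

1. P2: load  L0  bus=[BusRd]  L0: P0=I P1=I P2=S P3=I  mem[L0]=40
2. P1: load  L0  bus=[BusRd]  L0: P0=I P1=S P2=S P3=I  mem[L0]=40
3. P0: load  L0  bus=[BusRd]  L0: P0=S P1=S P2=S P3=I  mem[L0]=40
4. P3: store L1 := 21  bus=[BusRdX]  L1: P0=I P1=I P2=I P3=M  mem[L1]=50
5. P2: load  L1  bus=[BusRd,Flush]  L1: P0=I P1=I P2=S P3=S  mem[L1]=21
6. P1: load  L1  bus=[BusRd]  L1: P0=I P1=S P2=S P3=S  mem[L1]=21
7. P0: load  L2  bus=[BusRd]  L2: P0=S P1=I P2=I P3=I  mem[L2]=50
8. P2: store L2 := 56  bus=[BusRdX]  L2: P0=I P1=I P2=M P3=I  mem[L2]=50
9. P2: load  L1  bus=[-]  L1: P0=I P1=S P2=S P3=S  mem[L1]=21
10. P3: store L1 := 68  bus=[BusRdX]  L1: P0=I P1=I P2=I P3=M  mem[L1]=21
11. P0: store L1 := 8  bus=[BusRdX,Flush]  L1: P0=M P1=I P2=I P3=I  mem[L1]=68
12. P2: store L0 := 15  bus=[BusRdX]  L0: P0=I P1=I P2=M P3=I  mem[L0]=40
13. P1: store L1 := 67  bus=[BusRdX,Flush]  L1: P0=I P1=M P2=I P3=I  mem[L1]=8
14. P2: load  L0  bus=[-]  L0: P0=I P1=I P2=M P3=I  mem[L0]=40
15. P3: load  L1  bus=[BusRd,Flush]  L1: P0=I P1=S P2=I P3=S  mem[L1]=67
16. P1: load  L1  bus=[-]  L1: P0=I P1=S P2=I P3=S  mem[L1]=67
17. P1: store L1 := 97  bus=[BusRdX]  L1: P0=I P1=M P2=I P3=I  mem[L1]=67
18. P1: store L1 := 78  bus=[-]  L1: P0=I P1=M P2=I P3=I  mem[L1]=67
19. P0: load  L0  bus=[BusRd,Flush]  L0: P0=S P1=I P2=S P3=I  mem[L0]=15
20. P0: load  L0  bus=[-]  L0: P0=S P1=I P2=S P3=I  mem[L0]=15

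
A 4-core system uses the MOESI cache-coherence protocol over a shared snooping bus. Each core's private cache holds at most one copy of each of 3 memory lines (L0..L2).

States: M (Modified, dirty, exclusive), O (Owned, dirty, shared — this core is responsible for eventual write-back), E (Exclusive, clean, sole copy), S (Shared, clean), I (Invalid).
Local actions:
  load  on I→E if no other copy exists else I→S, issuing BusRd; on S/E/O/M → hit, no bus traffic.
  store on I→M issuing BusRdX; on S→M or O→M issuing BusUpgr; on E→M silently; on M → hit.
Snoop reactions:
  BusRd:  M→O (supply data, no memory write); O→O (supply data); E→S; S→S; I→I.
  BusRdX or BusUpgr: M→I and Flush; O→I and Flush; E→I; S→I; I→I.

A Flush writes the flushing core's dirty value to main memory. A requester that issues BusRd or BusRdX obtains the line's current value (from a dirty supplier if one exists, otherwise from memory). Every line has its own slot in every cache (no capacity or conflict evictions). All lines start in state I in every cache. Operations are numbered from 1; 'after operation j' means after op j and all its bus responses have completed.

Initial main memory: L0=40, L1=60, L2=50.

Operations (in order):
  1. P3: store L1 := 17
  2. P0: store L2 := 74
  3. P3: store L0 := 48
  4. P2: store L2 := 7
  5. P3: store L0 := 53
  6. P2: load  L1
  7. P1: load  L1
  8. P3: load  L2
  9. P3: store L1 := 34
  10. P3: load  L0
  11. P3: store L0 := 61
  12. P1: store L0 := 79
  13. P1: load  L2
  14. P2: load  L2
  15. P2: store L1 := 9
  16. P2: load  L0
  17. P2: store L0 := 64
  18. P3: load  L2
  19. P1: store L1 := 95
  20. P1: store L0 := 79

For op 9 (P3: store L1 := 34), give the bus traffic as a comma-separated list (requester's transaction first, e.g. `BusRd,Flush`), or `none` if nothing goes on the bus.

bus = BusUpgr

1. P3: store L1 := 17  bus=[BusRdX]  L1: P0=I P1=I P2=I P3=M  mem[L1]=60
2. P0: store L2 := 74  bus=[BusRdX]  L2: P0=M P1=I P2=I P3=I  mem[L2]=50
3. P3: store L0 := 48  bus=[BusRdX]  L0: P0=I P1=I P2=I P3=M  mem[L0]=40
4. P2: store L2 := 7  bus=[BusRdX,Flush]  L2: P0=I P1=I P2=M P3=I  mem[L2]=74
5. P3: store L0 := 53  bus=[-]  L0: P0=I P1=I P2=I P3=M  mem[L0]=40
6. P2: load  L1  bus=[BusRd]  L1: P0=I P1=I P2=S P3=O  mem[L1]=60
7. P1: load  L1  bus=[BusRd]  L1: P0=I P1=S P2=S P3=O  mem[L1]=60
8. P3: load  L2  bus=[BusRd]  L2: P0=I P1=I P2=O P3=S  mem[L2]=74
9. P3: store L1 := 34  bus=[BusUpgr]  L1: P0=I P1=I P2=I P3=M  mem[L1]=60
10. P3: load  L0  bus=[-]  L0: P0=I P1=I P2=I P3=M  mem[L0]=40
11. P3: store L0 := 61  bus=[-]  L0: P0=I P1=I P2=I P3=M  mem[L0]=40
12. P1: store L0 := 79  bus=[BusRdX,Flush]  L0: P0=I P1=M P2=I P3=I  mem[L0]=61
13. P1: load  L2  bus=[BusRd]  L2: P0=I P1=S P2=O P3=S  mem[L2]=74
14. P2: load  L2  bus=[-]  L2: P0=I P1=S P2=O P3=S  mem[L2]=74
15. P2: store L1 := 9  bus=[BusRdX,Flush]  L1: P0=I P1=I P2=M P3=I  mem[L1]=34
16. P2: load  L0  bus=[BusRd]  L0: P0=I P1=O P2=S P3=I  mem[L0]=61
17. P2: store L0 := 64  bus=[BusUpgr,Flush]  L0: P0=I P1=I P2=M P3=I  mem[L0]=79
18. P3: load  L2  bus=[-]  L2: P0=I P1=S P2=O P3=S  mem[L2]=74
19. P1: store L1 := 95  bus=[BusRdX,Flush]  L1: P0=I P1=M P2=I P3=I  mem[L1]=9
20. P1: store L0 := 79  bus=[BusRdX,Flush]  L0: P0=I P1=M P2=I P3=I  mem[L0]=64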